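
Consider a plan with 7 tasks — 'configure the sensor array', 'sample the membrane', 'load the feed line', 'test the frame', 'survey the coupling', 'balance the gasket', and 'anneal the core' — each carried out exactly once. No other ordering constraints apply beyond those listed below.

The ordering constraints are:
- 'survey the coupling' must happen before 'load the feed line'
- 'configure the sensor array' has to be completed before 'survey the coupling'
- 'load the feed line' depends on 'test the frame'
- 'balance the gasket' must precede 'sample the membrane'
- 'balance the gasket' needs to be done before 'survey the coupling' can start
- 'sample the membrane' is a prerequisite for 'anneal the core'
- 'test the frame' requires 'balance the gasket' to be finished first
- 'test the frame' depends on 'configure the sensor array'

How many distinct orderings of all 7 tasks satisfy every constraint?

The tasks with no prerequisites are 'configure the sensor array', 'balance the gasket'; any of them can be placed first.
Counting all ways to extend the partial order to a total order gives 50.

50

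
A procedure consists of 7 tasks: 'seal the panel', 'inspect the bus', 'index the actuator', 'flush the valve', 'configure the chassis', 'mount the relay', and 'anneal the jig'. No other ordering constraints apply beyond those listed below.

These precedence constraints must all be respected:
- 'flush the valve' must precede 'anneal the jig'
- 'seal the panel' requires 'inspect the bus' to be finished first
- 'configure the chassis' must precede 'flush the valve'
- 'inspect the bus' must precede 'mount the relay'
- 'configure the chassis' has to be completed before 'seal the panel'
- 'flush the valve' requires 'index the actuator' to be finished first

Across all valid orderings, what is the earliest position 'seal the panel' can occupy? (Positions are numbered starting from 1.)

Every task that must precede 'seal the panel' has to come before it. Tracing all chains that end at 'seal the panel', those tasks are: 'inspect the bus', 'configure the chassis' — 2 in total.
With 2 mandatory predecessors, the earliest 'seal the panel' can sit is position 2+1 = 3, and placing just those 2 first achieves it.

3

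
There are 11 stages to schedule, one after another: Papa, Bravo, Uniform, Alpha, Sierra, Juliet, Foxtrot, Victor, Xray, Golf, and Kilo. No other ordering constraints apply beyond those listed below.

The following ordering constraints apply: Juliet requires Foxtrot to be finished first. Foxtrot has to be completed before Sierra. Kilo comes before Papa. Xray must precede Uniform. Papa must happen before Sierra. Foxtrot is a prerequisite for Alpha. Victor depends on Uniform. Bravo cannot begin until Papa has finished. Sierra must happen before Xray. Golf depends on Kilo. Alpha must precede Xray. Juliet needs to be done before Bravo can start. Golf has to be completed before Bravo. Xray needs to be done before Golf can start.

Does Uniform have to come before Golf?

Uniform and Golf are not related by any chain of constraints.
A valid ordering placing Golf before Uniform exists, so the answer is no.

No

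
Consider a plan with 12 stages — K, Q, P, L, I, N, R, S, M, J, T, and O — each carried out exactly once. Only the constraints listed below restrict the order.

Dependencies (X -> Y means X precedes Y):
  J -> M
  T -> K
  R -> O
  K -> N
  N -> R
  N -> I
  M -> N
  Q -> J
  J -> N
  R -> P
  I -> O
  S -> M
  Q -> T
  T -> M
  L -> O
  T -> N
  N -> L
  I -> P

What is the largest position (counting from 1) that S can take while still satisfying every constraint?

Every stage that must follow S has to come after it. Tracing all chains starting from S, those stages are: P, L, I, N, R, M, O — 7 in total.
So at least 7 stages follow S, putting S no later than position 5. That position is achievable by scheduling everything else first.

5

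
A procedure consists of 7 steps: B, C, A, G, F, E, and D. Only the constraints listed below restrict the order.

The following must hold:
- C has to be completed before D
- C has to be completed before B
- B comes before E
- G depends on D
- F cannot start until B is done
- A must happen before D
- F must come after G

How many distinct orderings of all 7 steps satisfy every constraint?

23

The steps with no prerequisites are C, A; any of them can be placed first.
Enumerating by repeatedly choosing an available step (one whose prerequisites are all placed) gives 23 distinct complete orderings.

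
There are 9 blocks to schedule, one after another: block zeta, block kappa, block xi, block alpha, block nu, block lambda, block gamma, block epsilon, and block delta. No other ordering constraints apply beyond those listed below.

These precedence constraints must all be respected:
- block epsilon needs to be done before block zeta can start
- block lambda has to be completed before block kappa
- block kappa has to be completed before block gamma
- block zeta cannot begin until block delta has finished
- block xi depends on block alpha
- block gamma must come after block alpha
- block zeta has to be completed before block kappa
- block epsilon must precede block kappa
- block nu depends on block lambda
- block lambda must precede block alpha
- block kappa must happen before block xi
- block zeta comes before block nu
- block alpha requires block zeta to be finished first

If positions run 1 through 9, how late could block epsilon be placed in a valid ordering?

3

Every block that must follow block epsilon has to come after it. Tracing all chains starting from block epsilon, those blocks are: block zeta, block kappa, block xi, block alpha, block nu, block gamma — 6 in total.
With 6 mandatory successors out of 9 blocks total, the latest slot for block epsilon is 9−6 = 3, and it's reachable by doing all non-successors before block epsilon.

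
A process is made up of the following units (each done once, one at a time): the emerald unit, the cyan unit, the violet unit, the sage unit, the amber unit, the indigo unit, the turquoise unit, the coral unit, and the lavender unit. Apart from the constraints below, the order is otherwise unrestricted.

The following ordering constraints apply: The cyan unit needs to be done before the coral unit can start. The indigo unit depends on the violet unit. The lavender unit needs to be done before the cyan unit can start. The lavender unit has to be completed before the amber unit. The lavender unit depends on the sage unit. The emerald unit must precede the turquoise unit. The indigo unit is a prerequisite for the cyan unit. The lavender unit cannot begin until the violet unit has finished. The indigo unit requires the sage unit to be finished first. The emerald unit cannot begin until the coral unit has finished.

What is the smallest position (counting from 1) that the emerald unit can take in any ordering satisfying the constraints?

7

The units that are forced before the emerald unit, directly or transitively, are the cyan unit, the violet unit, the sage unit, the indigo unit, the coral unit, the lavender unit. That's 6 units.
So at minimum 6 units come before the emerald unit, putting the emerald unit no earlier than position 7. That position is achievable by scheduling exactly those predecessors first.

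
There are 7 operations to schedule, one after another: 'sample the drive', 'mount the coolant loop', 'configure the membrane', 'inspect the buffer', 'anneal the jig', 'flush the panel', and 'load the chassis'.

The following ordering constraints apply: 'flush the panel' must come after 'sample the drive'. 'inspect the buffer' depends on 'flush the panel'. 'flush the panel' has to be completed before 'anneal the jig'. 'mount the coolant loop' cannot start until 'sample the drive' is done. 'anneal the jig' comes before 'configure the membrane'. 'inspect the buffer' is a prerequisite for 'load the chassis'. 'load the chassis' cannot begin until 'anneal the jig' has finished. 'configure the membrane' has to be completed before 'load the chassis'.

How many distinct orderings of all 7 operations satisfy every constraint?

'sample the drive' is the only operation with nothing required before it, so every ordering starts there.
Systematically extending each partial ordering one operation at a time and counting, there are 18 complete orderings.

18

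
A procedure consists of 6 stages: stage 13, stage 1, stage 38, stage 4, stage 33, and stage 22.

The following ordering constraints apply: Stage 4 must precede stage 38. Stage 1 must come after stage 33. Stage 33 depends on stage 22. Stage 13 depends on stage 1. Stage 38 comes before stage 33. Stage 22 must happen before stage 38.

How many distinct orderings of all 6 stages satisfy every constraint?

2 stages have no prerequisites (stage 4, stage 22), so any of them could come first.
Systematically extending each partial ordering one stage at a time and counting, there are 2 complete orderings.

2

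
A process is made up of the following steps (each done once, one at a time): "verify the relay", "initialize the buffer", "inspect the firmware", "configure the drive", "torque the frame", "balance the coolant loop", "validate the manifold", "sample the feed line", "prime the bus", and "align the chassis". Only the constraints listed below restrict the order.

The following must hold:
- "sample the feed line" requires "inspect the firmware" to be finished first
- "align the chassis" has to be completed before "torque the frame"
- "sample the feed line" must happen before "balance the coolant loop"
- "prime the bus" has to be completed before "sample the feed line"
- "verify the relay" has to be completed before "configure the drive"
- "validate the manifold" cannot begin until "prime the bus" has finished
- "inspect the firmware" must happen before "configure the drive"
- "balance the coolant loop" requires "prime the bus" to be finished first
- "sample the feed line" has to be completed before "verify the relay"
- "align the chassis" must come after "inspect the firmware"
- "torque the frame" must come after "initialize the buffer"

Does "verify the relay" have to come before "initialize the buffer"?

Nothing in the constraints links "verify the relay" and "initialize the buffer"; they are unordered relative to each other.
There exist valid orderings with "initialize the buffer" before "verify the relay", so "verify the relay" is not required to come first.

No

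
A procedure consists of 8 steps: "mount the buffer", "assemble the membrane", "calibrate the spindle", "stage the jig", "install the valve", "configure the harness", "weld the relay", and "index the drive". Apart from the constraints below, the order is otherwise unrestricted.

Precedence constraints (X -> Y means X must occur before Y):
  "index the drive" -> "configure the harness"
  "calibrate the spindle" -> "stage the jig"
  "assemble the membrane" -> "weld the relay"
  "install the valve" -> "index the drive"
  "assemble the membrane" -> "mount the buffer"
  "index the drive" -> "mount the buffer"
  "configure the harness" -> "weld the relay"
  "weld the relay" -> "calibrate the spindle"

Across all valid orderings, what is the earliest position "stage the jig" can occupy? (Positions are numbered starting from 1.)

Every step that must precede "stage the jig" has to come before it. Tracing all chains that end at "stage the jig", those steps are: "assemble the membrane", "calibrate the spindle", "install the valve", "configure the harness", "weld the relay", "index the drive" — 6 in total.
With 6 mandatory predecessors, the earliest "stage the jig" can sit is position 6+1 = 7, and placing just those 6 first achieves it.

7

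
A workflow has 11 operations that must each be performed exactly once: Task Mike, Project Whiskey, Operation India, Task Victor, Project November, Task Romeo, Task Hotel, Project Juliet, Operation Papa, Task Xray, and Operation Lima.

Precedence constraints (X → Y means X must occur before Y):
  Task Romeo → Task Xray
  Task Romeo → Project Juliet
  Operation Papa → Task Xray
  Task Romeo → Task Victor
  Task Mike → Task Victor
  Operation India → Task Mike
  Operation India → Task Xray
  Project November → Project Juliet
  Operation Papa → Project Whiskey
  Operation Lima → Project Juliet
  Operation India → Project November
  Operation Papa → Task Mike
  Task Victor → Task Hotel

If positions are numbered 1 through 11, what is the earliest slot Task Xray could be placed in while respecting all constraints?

4

Every operation that must precede Task Xray has to come before it. Tracing all chains that end at Task Xray, those operations are: Operation India, Task Romeo, Operation Papa — 3 in total.
So at minimum 3 operations come before Task Xray, putting Task Xray no earlier than position 4. That position is achievable by scheduling exactly those predecessors first.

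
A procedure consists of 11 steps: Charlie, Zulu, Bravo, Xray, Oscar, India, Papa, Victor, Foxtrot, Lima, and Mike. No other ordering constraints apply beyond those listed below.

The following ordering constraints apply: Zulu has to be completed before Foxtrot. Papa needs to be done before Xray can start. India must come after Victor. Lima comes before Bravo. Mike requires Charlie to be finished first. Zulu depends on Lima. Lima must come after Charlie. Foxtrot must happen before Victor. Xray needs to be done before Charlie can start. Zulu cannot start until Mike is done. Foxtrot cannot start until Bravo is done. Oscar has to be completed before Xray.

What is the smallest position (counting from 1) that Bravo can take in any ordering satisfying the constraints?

Every step that must precede Bravo has to come before it. Tracing all chains that end at Bravo, those steps are: Charlie, Xray, Oscar, Papa, Lima — 5 in total.
So at minimum 5 steps come before Bravo, putting Bravo no earlier than position 6. That position is achievable by scheduling exactly those predecessors first.

6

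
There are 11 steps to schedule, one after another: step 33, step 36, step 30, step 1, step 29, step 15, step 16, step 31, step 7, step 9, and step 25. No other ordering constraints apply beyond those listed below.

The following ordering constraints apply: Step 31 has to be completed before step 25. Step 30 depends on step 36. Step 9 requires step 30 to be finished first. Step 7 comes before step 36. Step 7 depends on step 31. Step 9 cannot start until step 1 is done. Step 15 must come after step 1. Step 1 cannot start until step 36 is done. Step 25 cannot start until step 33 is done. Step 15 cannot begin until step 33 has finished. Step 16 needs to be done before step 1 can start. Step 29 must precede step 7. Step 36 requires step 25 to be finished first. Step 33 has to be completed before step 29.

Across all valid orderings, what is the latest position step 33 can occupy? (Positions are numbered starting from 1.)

Following every chain forward from step 33, the steps that must come later are step 36, step 30, step 1, step 29, step 15, step 7, step 9, step 25 — 8 of them.
So at least 8 steps follow step 33, putting step 33 no later than position 3. That position is achievable by scheduling everything else first.

3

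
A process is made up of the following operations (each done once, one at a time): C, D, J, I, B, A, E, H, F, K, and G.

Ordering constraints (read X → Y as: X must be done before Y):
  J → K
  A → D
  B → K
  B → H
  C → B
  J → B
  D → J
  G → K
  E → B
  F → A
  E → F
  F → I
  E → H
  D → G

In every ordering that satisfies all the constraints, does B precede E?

In fact the dependencies run the other way: E → B.
So B does not have to come before E — it cannot.

No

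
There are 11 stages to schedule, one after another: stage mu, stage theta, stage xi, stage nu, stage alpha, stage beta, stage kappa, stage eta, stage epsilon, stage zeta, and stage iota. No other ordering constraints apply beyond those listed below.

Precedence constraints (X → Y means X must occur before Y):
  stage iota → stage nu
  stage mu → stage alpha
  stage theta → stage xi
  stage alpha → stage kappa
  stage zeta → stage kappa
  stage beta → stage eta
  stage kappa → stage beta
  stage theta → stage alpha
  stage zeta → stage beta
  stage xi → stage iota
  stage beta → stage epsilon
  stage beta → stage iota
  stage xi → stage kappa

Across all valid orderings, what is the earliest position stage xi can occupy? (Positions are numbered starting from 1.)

The only stage forced before stage xi (directly or transitively) is stage theta.
With 1 mandatory predecessor, the earliest stage xi can sit is position 1+1 = 2, and placing just that one first achieves it.

2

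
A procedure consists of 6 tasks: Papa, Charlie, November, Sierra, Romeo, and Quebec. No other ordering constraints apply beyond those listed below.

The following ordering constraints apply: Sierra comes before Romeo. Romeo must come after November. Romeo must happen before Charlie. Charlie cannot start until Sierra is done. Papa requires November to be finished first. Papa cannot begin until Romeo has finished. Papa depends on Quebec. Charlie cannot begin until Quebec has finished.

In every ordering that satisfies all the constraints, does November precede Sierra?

Nothing in the constraints links November and Sierra; they are unordered relative to each other.
A valid ordering placing Sierra before November exists, so the answer is no.

No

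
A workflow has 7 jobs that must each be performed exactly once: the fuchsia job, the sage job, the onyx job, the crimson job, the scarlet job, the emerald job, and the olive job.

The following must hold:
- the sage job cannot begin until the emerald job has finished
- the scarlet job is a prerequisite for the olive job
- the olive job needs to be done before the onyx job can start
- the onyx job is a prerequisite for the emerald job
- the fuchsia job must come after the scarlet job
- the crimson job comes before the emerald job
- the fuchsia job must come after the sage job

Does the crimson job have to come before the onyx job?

No

The crimson job and the onyx job are not related by any chain of constraints.
So the crimson job can come before the onyx job or after — it is not forced.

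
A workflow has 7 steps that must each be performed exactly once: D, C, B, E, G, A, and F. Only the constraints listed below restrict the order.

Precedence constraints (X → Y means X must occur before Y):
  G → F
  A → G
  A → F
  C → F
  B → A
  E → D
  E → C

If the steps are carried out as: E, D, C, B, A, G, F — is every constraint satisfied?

Yes

Every stated constraint is respected: C sits at position 3, ahead of F at position 7, and each of the other listed pairs likewise has the predecessor earlier in the sequence.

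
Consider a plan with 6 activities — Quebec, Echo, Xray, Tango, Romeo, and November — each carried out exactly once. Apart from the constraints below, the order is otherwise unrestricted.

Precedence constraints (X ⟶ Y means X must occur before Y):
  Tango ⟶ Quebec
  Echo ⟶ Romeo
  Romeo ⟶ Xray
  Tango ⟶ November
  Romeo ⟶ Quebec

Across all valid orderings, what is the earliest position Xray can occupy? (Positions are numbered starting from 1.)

Working backwards through the constraints from Xray, its full set of required predecessors is Echo, Romeo — 2 of them.
With 2 mandatory predecessors, the earliest Xray can sit is position 2+1 = 3, and placing just those 2 first achieves it.

3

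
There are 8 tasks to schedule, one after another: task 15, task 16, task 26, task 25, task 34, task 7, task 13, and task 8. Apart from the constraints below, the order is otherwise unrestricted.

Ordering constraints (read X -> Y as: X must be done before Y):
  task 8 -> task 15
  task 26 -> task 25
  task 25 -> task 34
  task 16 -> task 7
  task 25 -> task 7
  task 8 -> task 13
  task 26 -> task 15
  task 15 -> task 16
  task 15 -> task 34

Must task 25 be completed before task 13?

No

Task 25 and task 13 are not related by any chain of constraints.
There exist valid orderings with task 13 before task 25, so task 25 is not required to come first.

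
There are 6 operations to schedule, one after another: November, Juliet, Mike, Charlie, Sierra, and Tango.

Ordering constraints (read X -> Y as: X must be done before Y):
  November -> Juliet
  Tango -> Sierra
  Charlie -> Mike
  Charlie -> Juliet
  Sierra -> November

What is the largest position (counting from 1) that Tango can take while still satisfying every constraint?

3

The operations that are forced after Tango, directly or by a chain of constraints, are November, Juliet, Sierra. That's 3 operations.
With 3 mandatory successors out of 6 operations total, the latest slot for Tango is 6−3 = 3, and it's reachable by doing all non-successors before Tango.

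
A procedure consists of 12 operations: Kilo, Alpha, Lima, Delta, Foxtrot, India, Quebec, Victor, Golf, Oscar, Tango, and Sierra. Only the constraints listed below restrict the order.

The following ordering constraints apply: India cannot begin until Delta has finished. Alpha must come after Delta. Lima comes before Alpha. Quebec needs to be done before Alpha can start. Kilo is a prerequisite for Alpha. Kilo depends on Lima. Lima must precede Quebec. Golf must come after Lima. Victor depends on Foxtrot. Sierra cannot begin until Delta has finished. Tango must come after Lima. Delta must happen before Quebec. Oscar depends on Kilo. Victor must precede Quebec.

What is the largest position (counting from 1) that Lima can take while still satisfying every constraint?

6

Every operation that must follow Lima has to come after it. Tracing all chains starting from Lima, those operations are: Kilo, Alpha, Quebec, Golf, Oscar, Tango — 6 in total.
With 6 mandatory successors out of 12 operations total, the latest slot for Lima is 12−6 = 6, and it's reachable by doing all non-successors before Lima.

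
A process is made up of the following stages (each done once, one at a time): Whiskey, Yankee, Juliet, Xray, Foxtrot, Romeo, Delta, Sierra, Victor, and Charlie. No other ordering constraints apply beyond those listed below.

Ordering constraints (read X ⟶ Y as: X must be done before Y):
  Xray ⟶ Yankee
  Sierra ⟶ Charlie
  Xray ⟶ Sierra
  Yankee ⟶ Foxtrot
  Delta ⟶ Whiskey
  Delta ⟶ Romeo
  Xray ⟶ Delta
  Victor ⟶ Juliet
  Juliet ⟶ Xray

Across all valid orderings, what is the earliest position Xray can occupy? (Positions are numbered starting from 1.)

Every stage that must precede Xray has to come before it. Tracing all chains that end at Xray, those stages are: Juliet, Victor — 2 in total.
With 2 mandatory predecessors, the earliest Xray can sit is position 2+1 = 3, and placing just those 2 first achieves it.

3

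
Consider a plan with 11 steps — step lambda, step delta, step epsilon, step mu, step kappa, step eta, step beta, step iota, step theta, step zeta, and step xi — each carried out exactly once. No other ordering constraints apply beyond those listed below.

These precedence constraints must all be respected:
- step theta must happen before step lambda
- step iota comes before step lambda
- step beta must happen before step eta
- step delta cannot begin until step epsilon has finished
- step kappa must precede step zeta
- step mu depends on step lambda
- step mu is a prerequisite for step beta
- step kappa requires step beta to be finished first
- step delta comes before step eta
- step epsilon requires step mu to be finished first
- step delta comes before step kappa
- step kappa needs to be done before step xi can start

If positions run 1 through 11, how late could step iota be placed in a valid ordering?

2

Every step that must follow step iota has to come after it. Tracing all chains starting from step iota, those steps are: step lambda, step delta, step epsilon, step mu, step kappa, step eta, step beta, step zeta, step xi — 9 in total.
With 9 mandatory successors out of 11 steps total, the latest slot for step iota is 11−9 = 2, and it's reachable by doing all non-successors before step iota.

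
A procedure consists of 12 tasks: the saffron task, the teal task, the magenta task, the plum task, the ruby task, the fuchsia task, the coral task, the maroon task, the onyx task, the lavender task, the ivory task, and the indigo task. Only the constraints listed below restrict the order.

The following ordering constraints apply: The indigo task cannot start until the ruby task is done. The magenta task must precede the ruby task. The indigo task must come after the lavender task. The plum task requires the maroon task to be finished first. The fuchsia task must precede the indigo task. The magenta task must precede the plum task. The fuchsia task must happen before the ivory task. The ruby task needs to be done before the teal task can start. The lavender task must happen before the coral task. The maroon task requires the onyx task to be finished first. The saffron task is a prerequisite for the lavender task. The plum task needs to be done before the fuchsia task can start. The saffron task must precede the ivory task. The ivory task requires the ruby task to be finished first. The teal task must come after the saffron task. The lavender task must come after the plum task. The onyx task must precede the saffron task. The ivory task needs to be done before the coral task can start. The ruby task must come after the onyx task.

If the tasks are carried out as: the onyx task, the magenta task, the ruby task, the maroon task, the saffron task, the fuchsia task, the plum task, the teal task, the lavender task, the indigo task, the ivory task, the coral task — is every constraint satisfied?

In the proposed order, the fuchsia task appears before the plum task.
Since the plum task is required before the fuchsia task, the ordering is invalid.

No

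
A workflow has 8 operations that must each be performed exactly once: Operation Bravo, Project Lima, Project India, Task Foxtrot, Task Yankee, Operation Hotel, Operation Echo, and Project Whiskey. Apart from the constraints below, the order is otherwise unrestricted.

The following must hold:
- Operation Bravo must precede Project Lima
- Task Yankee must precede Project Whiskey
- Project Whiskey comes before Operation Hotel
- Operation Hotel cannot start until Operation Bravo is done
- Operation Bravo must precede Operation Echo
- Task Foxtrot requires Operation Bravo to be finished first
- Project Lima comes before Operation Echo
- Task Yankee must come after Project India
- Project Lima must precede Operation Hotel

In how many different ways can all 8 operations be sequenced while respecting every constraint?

The operations with no prerequisites are Operation Bravo, Project India; any of them can be placed first.
Systematically extending each partial ordering one operation at a time and counting, there are 185 complete orderings.

185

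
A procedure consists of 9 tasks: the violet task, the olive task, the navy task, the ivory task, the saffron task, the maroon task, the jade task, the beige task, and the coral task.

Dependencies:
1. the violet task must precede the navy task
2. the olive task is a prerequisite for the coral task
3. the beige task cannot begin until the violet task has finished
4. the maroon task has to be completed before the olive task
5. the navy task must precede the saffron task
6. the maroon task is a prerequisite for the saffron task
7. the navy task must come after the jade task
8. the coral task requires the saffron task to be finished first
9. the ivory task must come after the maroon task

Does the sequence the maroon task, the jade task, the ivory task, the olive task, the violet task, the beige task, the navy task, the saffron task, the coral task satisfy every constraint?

Every stated constraint is respected: the maroon task sits at position 1, ahead of the saffron task at position 8, and each of the other listed pairs likewise has the predecessor earlier in the sequence.

Yes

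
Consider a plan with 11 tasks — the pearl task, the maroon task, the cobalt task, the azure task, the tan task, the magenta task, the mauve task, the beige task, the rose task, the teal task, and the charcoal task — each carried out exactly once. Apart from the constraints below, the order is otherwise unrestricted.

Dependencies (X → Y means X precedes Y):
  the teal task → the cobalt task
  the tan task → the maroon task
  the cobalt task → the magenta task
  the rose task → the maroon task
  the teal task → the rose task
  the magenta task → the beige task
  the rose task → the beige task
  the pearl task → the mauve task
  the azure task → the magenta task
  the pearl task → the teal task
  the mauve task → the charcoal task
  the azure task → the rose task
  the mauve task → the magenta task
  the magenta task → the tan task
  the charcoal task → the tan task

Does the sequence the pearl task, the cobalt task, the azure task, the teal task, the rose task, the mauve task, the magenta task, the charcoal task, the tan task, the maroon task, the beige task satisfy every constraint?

No

Here the teal task comes after the cobalt task.
Since the teal task is required before the cobalt task, the ordering is invalid.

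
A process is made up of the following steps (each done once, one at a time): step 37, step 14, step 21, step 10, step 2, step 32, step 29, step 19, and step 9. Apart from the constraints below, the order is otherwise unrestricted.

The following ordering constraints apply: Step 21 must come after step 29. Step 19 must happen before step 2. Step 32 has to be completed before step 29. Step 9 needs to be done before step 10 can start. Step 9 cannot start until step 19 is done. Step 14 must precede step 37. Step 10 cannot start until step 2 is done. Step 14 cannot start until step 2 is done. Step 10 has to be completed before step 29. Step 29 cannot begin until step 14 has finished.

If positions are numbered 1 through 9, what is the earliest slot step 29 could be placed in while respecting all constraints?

7

Working backwards through the constraints from step 29, its full set of required predecessors is step 14, step 10, step 2, step 32, step 19, step 9 — 6 of them.
So at minimum 6 steps come before step 29, putting step 29 no earlier than position 7. That position is achievable by scheduling exactly those predecessors first.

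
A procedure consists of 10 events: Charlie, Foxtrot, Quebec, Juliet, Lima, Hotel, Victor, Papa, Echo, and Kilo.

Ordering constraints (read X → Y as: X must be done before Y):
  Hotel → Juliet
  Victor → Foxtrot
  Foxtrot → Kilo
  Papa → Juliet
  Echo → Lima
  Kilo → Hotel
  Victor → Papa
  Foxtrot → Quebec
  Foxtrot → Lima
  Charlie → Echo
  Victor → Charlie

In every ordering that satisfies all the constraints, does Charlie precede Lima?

Yes

Following the dependencies: Charlie → Echo → Lima.
So Charlie must precede Lima in any valid ordering.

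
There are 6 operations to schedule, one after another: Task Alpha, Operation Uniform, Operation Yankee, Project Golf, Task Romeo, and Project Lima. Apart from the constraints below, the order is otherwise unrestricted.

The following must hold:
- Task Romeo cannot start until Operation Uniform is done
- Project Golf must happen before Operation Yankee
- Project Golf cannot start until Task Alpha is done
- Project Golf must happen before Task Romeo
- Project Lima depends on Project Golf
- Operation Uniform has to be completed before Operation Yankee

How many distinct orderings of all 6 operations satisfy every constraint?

The operations with no prerequisites are Task Alpha, Operation Uniform; any of them can be placed first.
Systematically extending each partial ordering one operation at a time and counting, there are 20 complete orderings.

20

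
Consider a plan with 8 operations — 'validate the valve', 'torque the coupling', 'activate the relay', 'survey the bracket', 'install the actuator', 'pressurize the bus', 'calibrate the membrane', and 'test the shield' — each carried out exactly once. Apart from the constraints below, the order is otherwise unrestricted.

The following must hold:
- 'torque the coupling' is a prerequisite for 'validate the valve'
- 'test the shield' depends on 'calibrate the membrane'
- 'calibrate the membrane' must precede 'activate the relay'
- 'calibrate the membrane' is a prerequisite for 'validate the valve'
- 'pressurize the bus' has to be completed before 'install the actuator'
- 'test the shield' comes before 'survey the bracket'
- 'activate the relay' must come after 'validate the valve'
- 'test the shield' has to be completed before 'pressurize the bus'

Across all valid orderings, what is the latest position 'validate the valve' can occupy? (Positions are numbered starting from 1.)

7

Following the constraints forward from 'validate the valve', its only required successor is 'activate the relay'.
So at least 1 operation follows 'validate the valve', putting 'validate the valve' no later than position 7. That position is achievable by scheduling everything else first.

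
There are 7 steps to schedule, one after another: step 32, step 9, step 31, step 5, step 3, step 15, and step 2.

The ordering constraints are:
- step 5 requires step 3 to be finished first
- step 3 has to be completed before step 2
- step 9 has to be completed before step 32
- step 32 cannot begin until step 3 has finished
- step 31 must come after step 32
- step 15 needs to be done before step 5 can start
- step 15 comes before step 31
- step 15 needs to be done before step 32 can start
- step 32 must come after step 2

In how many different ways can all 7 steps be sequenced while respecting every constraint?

3 steps have no prerequisites (step 9, step 3, step 15), so any of them could come first.
Systematically extending each partial ordering one step at a time and counting, there are 49 complete orderings.

49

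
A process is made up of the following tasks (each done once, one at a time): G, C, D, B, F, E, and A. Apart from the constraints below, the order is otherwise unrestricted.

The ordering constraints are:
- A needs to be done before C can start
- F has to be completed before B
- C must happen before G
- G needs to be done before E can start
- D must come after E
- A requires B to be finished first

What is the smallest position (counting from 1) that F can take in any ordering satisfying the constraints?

1

Nothing is required before F; it can be the very first task.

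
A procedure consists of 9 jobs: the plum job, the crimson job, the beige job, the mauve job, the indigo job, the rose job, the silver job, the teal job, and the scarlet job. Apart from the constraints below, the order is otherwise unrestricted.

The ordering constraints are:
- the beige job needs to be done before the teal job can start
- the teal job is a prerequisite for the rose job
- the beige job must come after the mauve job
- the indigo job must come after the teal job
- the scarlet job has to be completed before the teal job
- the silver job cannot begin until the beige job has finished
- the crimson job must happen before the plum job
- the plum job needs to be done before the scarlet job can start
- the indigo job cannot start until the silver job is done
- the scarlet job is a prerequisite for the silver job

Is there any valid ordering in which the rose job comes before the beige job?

Following the beige job → the teal job → the rose job, the beige job must precede the rose job in every valid ordering.
So no valid ordering can have the rose job before the beige job.

No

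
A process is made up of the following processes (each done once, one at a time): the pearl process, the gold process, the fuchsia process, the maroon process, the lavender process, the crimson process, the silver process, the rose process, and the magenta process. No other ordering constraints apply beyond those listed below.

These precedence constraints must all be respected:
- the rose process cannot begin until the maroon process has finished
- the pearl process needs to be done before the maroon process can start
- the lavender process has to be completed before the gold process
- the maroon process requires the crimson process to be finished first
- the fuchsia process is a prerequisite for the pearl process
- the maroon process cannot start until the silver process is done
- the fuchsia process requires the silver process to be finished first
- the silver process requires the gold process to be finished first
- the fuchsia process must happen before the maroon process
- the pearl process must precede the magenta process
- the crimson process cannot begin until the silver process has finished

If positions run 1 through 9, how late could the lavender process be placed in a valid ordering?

1

Every process that must follow the lavender process has to come after it. Tracing all chains starting from the lavender process, those processes are: the pearl process, the gold process, the fuchsia process, the maroon process, the crimson process, the silver process, the rose process, the magenta process — 8 in total.
So at least 8 processes follow the lavender process, putting the lavender process no later than position 1. That position is achievable by scheduling everything else first.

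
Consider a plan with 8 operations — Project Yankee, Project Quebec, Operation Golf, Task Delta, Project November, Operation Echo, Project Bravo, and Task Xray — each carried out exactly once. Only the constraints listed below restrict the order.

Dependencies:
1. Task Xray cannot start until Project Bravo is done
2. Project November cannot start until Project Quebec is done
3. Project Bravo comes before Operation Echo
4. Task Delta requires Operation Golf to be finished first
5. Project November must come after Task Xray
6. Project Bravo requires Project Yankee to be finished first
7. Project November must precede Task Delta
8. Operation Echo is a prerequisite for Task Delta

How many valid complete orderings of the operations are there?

The operations with no prerequisites are Project Yankee, Project Quebec, Operation Golf; any of them can be placed first.
Systematically extending each partial ordering one operation at a time and counting, there are 98 complete orderings.

98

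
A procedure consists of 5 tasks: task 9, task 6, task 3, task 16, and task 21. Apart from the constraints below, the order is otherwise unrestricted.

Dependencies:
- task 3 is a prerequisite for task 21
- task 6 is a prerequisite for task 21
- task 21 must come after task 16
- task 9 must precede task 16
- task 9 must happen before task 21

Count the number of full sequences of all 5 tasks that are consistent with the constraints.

The tasks with no prerequisites are task 9, task 6, task 3; any of them can be placed first.
Systematically extending each partial ordering one task at a time and counting, there are 12 complete orderings.

12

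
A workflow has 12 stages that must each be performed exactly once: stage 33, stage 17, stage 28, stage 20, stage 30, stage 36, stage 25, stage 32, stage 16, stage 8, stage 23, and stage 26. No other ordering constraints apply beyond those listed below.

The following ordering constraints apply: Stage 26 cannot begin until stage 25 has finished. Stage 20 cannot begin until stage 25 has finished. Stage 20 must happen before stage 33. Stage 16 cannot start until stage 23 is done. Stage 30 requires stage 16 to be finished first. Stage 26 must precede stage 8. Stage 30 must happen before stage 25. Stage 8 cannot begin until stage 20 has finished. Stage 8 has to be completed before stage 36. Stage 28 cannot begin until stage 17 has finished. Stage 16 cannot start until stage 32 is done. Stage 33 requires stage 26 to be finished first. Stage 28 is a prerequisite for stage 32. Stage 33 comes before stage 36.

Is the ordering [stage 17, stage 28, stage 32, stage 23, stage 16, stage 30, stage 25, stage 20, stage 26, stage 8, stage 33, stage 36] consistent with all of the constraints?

Checking each listed constraint against this order: for instance, stage 20 is in position 8 and stage 33 in position 11, so that constraint holds — and the remaining constraints check out the same way.

Yes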